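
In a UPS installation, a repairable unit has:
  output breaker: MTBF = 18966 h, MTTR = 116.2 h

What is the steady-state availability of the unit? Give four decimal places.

A(output breaker) = MTBF/(MTBF+MTTR) = 18966/(18966+116.2) = 0.9939

0.9939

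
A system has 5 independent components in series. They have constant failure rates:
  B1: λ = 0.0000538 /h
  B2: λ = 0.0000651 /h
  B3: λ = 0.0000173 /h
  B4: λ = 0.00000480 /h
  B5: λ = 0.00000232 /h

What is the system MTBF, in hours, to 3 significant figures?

6980

Series of exponential components: λ_sys = Σ λ_i
λ_sys = 0.0000538 + 0.0000651 + 0.0000173 + 0.00000480 + 0.00000232 = 1.4332e-04 /h
MTBF = 1 / λ_sys = 6980 h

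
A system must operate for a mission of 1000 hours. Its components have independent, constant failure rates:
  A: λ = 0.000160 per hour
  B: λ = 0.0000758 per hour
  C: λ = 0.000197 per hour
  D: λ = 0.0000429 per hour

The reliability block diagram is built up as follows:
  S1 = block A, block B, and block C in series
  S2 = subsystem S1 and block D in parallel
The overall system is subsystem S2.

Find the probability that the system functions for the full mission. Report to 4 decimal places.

0.9852

R(A) = exp(−0.000160 × 1000) = 0.852144
R(B) = exp(−0.0000758 × 1000) = 0.927002
R(C) = exp(−0.000197 × 1000) = 0.821191
R(D) = exp(−0.0000429 × 1000) = 0.958007
Series (A, B, and C): 0.852144 × 0.927002 × 0.821191 = 0.648691
Parallel ([0.648691] and D): 1 − (1 − 0.648691)(1 − 0.958007) = 0.9852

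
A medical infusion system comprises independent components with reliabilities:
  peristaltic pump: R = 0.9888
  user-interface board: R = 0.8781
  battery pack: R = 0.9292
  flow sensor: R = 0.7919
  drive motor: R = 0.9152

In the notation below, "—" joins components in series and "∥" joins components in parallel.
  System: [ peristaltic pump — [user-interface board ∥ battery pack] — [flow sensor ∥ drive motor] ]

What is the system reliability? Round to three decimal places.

0.963

Parallel (user-interface board and battery pack): 1 − (1 − 0.87810)(1 − 0.92920) = 0.99137
Parallel (flow sensor and drive motor): 1 − (1 − 0.79190)(1 − 0.91520) = 0.98235
Series (peristaltic pump, [0.99137], and [0.98235]): 0.98880 × 0.99137 × 0.98235 = 0.963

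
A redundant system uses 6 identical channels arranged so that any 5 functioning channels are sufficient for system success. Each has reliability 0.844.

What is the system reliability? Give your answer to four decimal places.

R = Σ_{i=5}^{6} C(6,i) p^i (1−p)^{6−i} with p = 0.844
C(6,5)·0.844^5·0.156^1 = 0.400856
C(6,6)·0.844^6·0.156^0 = 0.361455
Sum = 0.7623

0.7623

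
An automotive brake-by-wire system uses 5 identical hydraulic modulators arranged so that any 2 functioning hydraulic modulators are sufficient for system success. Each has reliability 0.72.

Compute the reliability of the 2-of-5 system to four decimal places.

R = Σ_{i=2}^{5} C(5,i) p^i (1−p)^{5−i} with p = 0.72
C(5,2)·0.72^2·0.28^3 = 0.113799
C(5,3)·0.72^3·0.28^2 = 0.292626
C(5,4)·0.72^4·0.28^1 = 0.376234
C(5,5)·0.72^5·0.28^0 = 0.193492
Sum = 0.9762

0.9762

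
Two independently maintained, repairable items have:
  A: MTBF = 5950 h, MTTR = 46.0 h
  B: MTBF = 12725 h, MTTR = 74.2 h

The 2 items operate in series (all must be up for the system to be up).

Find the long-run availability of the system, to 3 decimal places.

0.987

A(A) = MTBF/(MTBF+MTTR) = 5950/(5950+46.0) = 0.992328
A(B) = MTBF/(MTBF+MTTR) = 12725/(12725+74.2) = 0.994203
Series availability: 0.992328 × 0.994203 = 0.987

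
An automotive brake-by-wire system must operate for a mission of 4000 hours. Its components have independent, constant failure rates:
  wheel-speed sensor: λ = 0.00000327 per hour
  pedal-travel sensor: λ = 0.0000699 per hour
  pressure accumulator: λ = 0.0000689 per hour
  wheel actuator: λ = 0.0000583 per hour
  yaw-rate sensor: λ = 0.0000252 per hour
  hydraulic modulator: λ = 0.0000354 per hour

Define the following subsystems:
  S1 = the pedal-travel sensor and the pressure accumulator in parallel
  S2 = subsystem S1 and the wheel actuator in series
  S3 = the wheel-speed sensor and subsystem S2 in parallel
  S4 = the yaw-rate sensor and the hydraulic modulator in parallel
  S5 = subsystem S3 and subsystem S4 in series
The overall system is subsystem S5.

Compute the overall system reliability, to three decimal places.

0.984

R(wheel-speed sensor) = exp(−0.00000327 × 4000) = 0.98701
R(pedal-travel sensor) = exp(−0.0000699 × 4000) = 0.75609
R(pressure accumulator) = exp(−0.0000689 × 4000) = 0.75912
R(wheel actuator) = exp(−0.0000583 × 4000) = 0.79200
R(yaw-rate sensor) = exp(−0.0000252 × 4000) = 0.90411
R(hydraulic modulator) = exp(−0.0000354 × 4000) = 0.86797
Parallel (pedal-travel sensor and pressure accumulator): 1 − (1 − 0.75609)(1 − 0.75912) = 0.94125
Series ([0.94125] and wheel actuator): 0.94125 × 0.79200 = 0.74547
Parallel (wheel-speed sensor and [0.74547]): 1 − (1 − 0.98701)(1 − 0.74547) = 0.99669
Parallel (yaw-rate sensor and hydraulic modulator): 1 − (1 − 0.90411)(1 − 0.86797) = 0.98734
Series ([0.99669] and [0.98734]): 0.99669 × 0.98734 = 0.984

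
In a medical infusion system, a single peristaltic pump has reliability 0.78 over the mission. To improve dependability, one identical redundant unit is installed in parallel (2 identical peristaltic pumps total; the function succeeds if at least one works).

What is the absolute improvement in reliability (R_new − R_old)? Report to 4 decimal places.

0.1716

R_before = 0.78
R_after = 1 − (1 − 0.78)^2 = 0.9516
ΔR = 0.9516 − 0.78 = 0.1716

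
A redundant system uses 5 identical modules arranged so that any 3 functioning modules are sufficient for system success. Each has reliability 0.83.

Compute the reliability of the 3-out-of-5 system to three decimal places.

0.963

R = Σ_{i=3}^{5} C(5,i) p^i (1−p)^{5−i} with p = 0.83
C(5,3)·0.83^3·0.17^2 = 0.16525
C(5,4)·0.83^4·0.17^1 = 0.40340
C(5,5)·0.83^5·0.17^0 = 0.39390
Sum = 0.963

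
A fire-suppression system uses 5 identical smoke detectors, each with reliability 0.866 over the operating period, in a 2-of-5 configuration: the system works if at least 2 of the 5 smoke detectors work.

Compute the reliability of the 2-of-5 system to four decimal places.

0.9986

R = Σ_{i=2}^{5} C(5,i) p^i (1−p)^{5−i} with p = 0.866
C(5,2)·0.866^2·0.134^3 = 0.018045
C(5,3)·0.866^3·0.134^2 = 0.116617
C(5,4)·0.866^4·0.134^1 = 0.376831
C(5,5)·0.866^5·0.134^0 = 0.487068
Sum = 0.9986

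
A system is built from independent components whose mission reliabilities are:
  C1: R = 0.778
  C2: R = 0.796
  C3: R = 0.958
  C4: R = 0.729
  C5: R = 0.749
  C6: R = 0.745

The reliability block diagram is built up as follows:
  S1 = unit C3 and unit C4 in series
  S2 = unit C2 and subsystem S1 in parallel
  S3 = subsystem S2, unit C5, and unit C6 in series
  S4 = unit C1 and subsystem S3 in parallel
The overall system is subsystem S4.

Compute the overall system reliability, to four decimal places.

Series (C3 and C4): 0.958000 × 0.729000 = 0.698382
Parallel (C2 and [0.698382]): 1 − (1 − 0.796000)(1 − 0.698382) = 0.938470
Series ([0.938470], C5, and C6): 0.938470 × 0.749000 × 0.745000 = 0.523671
Parallel (C1 and [0.523671]): 1 − (1 − 0.778000)(1 − 0.523671) = 0.8943

0.8943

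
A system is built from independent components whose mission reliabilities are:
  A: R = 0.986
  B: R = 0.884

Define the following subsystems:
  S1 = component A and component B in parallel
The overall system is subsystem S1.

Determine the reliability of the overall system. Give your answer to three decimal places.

Parallel (A and B): 1 − (1 − 0.98600)(1 − 0.88400) = 0.998

0.998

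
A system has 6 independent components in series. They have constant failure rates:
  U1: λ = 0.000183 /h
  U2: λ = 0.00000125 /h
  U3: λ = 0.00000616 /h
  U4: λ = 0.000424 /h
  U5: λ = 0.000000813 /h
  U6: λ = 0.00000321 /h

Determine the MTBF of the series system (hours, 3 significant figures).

1620

Series of exponential components: λ_sys = Σ λ_i
λ_sys = 0.000183 + 0.00000125 + 0.00000616 + 0.000424 + 0.000000813 + 0.00000321 = 6.1843e-04 /h
MTBF = 1 / λ_sys = 1620 h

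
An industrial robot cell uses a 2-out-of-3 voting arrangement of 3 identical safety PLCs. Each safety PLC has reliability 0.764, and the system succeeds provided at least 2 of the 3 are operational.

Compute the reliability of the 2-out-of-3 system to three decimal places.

R = Σ_{i=2}^{3} C(3,i) p^i (1−p)^{3−i} with p = 0.764
C(3,2)·0.764^2·0.236^1 = 0.41326
C(3,3)·0.764^3·0.236^0 = 0.44594
Sum = 0.859

0.859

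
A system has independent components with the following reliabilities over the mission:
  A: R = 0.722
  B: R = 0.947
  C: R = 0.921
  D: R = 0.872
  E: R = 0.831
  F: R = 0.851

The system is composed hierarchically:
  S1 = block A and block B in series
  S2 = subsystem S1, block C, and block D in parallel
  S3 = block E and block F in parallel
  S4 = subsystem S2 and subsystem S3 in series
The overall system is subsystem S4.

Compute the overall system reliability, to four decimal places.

0.9717

Series (A and B): 0.722000 × 0.947000 = 0.683734
Parallel ([0.683734], C, and D): 1 − (1 − 0.683734)(1 − 0.921000)(1 − 0.872000) = 0.996802
Parallel (E and F): 1 − (1 − 0.831000)(1 − 0.851000) = 0.974819
Series ([0.996802] and [0.974819]): 0.996802 × 0.974819 = 0.9717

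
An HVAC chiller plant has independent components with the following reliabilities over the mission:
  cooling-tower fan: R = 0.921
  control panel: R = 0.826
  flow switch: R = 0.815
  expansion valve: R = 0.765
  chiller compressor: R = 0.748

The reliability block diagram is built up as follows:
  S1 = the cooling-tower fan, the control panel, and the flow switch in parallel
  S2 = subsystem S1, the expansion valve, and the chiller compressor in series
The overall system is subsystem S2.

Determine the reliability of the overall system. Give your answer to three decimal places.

Parallel (cooling-tower fan, control panel, and flow switch): 1 − (1 − 0.92100)(1 − 0.82600)(1 − 0.81500) = 0.99746
Series ([0.99746], expansion valve, and chiller compressor): 0.99746 × 0.76500 × 0.74800 = 0.571

0.571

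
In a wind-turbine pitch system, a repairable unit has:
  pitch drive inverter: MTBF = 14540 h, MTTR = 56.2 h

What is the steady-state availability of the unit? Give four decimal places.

0.9961

A(pitch drive inverter) = MTBF/(MTBF+MTTR) = 14540/(14540+56.2) = 0.9961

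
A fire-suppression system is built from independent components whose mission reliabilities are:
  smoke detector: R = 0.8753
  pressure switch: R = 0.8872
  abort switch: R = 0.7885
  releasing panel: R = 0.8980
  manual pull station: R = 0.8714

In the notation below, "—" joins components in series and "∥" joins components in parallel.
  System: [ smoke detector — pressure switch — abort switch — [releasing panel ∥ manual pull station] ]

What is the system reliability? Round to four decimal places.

Parallel (releasing panel and manual pull station): 1 − (1 − 0.898000)(1 − 0.871400) = 0.986883
Series (smoke detector, pressure switch, abort switch, and [0.986883]): 0.875300 × 0.887200 × 0.788500 × 0.986883 = 0.6043

0.6043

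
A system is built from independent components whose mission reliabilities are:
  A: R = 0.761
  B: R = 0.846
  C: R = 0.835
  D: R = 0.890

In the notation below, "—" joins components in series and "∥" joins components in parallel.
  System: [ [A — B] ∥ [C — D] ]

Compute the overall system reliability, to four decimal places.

Series (A and B): 0.761000 × 0.846000 = 0.643806
Series (C and D): 0.835000 × 0.890000 = 0.743150
Parallel ([0.643806] and [0.743150]): 1 − (1 − 0.643806)(1 − 0.743150) = 0.9085

0.9085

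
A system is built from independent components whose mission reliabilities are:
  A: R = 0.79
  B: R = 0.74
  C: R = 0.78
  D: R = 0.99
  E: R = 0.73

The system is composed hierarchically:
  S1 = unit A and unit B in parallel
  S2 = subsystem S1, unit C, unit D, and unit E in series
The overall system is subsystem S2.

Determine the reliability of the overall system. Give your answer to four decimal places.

0.5329

Parallel (A and B): 1 − (1 − 0.790000)(1 − 0.740000) = 0.945400
Series ([0.945400], C, D, and E): 0.945400 × 0.780000 × 0.990000 × 0.730000 = 0.5329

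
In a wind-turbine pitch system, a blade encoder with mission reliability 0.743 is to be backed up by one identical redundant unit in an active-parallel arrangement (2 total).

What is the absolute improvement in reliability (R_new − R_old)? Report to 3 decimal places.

R_before = 0.743
R_after = 1 − (1 − 0.743)^2 = 0.934
ΔR = 0.934 − 0.743 = 0.191

0.191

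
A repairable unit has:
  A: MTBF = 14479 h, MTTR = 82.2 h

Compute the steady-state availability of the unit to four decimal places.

A(A) = MTBF/(MTBF+MTTR) = 14479/(14479+82.2) = 0.9944

0.9944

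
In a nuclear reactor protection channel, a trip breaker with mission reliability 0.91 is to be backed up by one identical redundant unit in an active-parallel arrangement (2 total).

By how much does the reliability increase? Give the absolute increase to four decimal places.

0.0819

R_before = 0.91
R_after = 1 − (1 − 0.91)^2 = 0.9919
ΔR = 0.9919 − 0.91 = 0.0819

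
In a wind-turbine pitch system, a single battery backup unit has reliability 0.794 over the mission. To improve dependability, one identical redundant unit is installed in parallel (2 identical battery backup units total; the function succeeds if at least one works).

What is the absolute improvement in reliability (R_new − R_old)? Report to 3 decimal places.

0.164

R_before = 0.794
R_after = 1 − (1 − 0.794)^2 = 0.958
ΔR = 0.958 − 0.794 = 0.164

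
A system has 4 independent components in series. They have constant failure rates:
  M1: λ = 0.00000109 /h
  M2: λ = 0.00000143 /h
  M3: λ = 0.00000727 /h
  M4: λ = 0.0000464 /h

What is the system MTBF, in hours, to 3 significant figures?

17800

Series of exponential components: λ_sys = Σ λ_i
λ_sys = 0.00000109 + 0.00000143 + 0.00000727 + 0.0000464 = 5.6190e-05 /h
MTBF = 1 / λ_sys = 17800 h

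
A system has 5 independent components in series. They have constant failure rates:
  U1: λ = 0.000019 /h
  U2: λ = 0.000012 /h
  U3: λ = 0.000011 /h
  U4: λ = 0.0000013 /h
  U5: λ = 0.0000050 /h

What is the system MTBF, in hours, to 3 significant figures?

20700

Series of exponential components: λ_sys = Σ λ_i
λ_sys = 0.000019 + 0.000012 + 0.000011 + 0.0000013 + 0.0000050 = 4.8300e-05 /h
MTBF = 1 / λ_sys = 20700 h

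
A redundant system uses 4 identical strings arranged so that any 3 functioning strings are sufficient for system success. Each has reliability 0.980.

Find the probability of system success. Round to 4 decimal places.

0.9977

R = Σ_{i=3}^{4} C(4,i) p^i (1−p)^{4−i} with p = 0.980
C(4,3)·0.980^3·0.020^1 = 0.075295
C(4,4)·0.980^4·0.020^0 = 0.922368
Sum = 0.9977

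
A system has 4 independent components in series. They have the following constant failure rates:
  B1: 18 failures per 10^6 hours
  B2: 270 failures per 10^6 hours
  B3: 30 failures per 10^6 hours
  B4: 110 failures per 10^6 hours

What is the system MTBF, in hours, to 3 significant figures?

2340

Series of exponential components: λ_sys = Σ λ_i
λ_sys = 0.000018 + 0.00027 + 0.000030 + 0.00011 = 4.2800e-04 /h
MTBF = 1 / λ_sys = 2340 h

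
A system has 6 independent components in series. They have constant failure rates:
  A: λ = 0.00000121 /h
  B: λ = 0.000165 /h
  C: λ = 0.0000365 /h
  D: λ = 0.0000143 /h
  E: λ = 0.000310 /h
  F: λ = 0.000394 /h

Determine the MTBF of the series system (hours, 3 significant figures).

Series of exponential components: λ_sys = Σ λ_i
λ_sys = 0.00000121 + 0.000165 + 0.0000365 + 0.0000143 + 0.000310 + 0.000394 = 9.2101e-04 /h
MTBF = 1 / λ_sys = 1090 h

1090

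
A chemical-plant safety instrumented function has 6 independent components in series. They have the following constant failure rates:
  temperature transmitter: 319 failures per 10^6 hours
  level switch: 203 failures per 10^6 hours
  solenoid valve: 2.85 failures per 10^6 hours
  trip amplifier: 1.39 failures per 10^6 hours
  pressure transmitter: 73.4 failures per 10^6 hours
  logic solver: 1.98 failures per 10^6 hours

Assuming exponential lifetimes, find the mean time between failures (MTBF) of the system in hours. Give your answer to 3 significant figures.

1660

Series of exponential components: λ_sys = Σ λ_i
λ_sys = 0.000319 + 0.000203 + 0.00000285 + 0.00000139 + 0.0000734 + 0.00000198 = 6.0162e-04 /h
MTBF = 1 / λ_sys = 1660 h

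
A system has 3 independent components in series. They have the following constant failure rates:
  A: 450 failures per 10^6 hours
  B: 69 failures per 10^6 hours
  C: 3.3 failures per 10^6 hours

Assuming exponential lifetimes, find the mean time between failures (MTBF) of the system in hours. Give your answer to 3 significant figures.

1910

Series of exponential components: λ_sys = Σ λ_i
λ_sys = 0.00045 + 0.000069 + 0.0000033 = 5.2230e-04 /h
MTBF = 1 / λ_sys = 1910 h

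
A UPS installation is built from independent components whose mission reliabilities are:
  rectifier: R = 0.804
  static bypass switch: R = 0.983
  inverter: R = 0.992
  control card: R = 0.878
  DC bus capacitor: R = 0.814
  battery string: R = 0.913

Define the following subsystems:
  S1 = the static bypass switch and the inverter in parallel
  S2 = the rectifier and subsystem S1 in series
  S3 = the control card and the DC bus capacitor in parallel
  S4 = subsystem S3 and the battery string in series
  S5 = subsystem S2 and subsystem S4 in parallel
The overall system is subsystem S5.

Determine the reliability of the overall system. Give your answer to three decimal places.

Parallel (static bypass switch and inverter): 1 − (1 − 0.98300)(1 − 0.99200) = 0.99986
Series (rectifier and [0.99986]): 0.80400 × 0.99986 = 0.80389
Parallel (control card and DC bus capacitor): 1 − (1 − 0.87800)(1 − 0.81400) = 0.97731
Series ([0.97731] and battery string): 0.97731 × 0.91300 = 0.89228
Parallel ([0.80389] and [0.89228]): 1 − (1 − 0.80389)(1 − 0.89228) = 0.979

0.979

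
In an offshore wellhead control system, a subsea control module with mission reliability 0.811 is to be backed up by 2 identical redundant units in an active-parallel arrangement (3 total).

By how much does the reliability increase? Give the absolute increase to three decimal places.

0.182

R_before = 0.811
R_after = 1 − (1 − 0.811)^3 = 0.993
ΔR = 0.993 − 0.811 = 0.182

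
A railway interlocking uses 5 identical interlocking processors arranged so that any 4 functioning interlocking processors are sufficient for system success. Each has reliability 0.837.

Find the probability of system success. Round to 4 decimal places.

R = Σ_{i=4}^{5} C(5,i) p^i (1−p)^{5−i} with p = 0.837
C(5,4)·0.837^4·0.163^1 = 0.399999
C(5,5)·0.837^5·0.163^0 = 0.410797
Sum = 0.8108

0.8108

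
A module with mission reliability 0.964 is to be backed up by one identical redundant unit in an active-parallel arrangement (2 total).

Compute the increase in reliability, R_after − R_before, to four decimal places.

0.0347

R_before = 0.964
R_after = 1 − (1 − 0.964)^2 = 0.9987
ΔR = 0.9987 − 0.964 = 0.0347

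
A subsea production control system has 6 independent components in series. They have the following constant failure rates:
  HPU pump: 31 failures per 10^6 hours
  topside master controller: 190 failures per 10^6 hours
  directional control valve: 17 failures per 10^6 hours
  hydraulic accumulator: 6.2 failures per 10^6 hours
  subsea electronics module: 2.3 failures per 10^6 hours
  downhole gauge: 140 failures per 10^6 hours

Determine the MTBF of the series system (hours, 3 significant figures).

Series of exponential components: λ_sys = Σ λ_i
λ_sys = 0.000031 + 0.00019 + 0.000017 + 0.0000062 + 0.0000023 + 0.00014 = 3.8650e-04 /h
MTBF = 1 / λ_sys = 2590 h

2590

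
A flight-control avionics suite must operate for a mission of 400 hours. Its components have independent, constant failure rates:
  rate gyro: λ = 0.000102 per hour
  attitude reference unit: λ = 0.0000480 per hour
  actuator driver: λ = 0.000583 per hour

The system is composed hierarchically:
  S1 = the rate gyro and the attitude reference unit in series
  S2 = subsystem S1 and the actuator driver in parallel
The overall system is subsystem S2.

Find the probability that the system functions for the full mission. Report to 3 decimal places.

R(rate gyro) = exp(−0.000102 × 400) = 0.96002
R(attitude reference unit) = exp(−0.0000480 × 400) = 0.98098
R(actuator driver) = exp(−0.000583 × 400) = 0.79200
Series (rate gyro and attitude reference unit): 0.96002 × 0.98098 = 0.94176
Parallel ([0.94176] and actuator driver): 1 − (1 − 0.94176)(1 − 0.79200) = 0.988

0.988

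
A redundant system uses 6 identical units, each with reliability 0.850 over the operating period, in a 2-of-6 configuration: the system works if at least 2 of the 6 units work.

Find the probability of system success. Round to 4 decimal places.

R = Σ_{i=2}^{6} C(6,i) p^i (1−p)^{6−i} with p = 0.850
C(6,2)·0.850^2·0.150^4 = 0.005486
C(6,3)·0.850^3·0.150^3 = 0.041453
C(6,4)·0.850^4·0.150^2 = 0.176177
C(6,5)·0.850^5·0.150^1 = 0.399335
C(6,6)·0.850^6·0.150^0 = 0.377150
Sum = 0.9996

0.9996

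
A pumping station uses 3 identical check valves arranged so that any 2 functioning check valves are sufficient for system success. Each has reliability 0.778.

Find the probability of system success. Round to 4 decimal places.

R = Σ_{i=2}^{3} C(3,i) p^i (1−p)^{3−i} with p = 0.778
C(3,2)·0.778^2·0.222^1 = 0.403119
C(3,3)·0.778^3·0.222^0 = 0.470911
Sum = 0.8740

0.8740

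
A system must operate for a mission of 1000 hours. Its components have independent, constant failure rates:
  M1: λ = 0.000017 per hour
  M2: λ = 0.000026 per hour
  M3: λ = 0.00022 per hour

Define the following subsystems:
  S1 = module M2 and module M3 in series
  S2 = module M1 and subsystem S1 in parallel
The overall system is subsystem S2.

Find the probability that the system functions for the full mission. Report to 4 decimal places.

R(M1) = exp(−0.000017 × 1000) = 0.983144
R(M2) = exp(−0.000026 × 1000) = 0.974335
R(M3) = exp(−0.00022 × 1000) = 0.802519
Series (M2 and M3): 0.974335 × 0.802519 = 0.781922
Parallel (M1 and [0.781922]): 1 − (1 − 0.983144)(1 − 0.781922) = 0.9963

0.9963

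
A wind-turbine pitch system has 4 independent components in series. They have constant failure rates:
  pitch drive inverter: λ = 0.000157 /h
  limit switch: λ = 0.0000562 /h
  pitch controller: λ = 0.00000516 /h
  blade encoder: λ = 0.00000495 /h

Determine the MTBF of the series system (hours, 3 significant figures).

4480

Series of exponential components: λ_sys = Σ λ_i
λ_sys = 0.000157 + 0.0000562 + 0.00000516 + 0.00000495 = 2.2331e-04 /h
MTBF = 1 / λ_sys = 4480 h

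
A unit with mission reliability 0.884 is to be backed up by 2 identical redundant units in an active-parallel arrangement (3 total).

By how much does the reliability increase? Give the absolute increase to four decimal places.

R_before = 0.884
R_after = 1 − (1 − 0.884)^3 = 0.9984
ΔR = 0.9984 − 0.884 = 0.1144

0.1144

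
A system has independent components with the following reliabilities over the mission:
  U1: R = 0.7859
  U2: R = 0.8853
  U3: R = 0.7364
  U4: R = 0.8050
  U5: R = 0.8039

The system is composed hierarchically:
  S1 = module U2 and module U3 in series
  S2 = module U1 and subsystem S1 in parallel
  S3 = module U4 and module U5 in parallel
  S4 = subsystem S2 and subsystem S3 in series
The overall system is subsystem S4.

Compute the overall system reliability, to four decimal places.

0.8901

Series (U2 and U3): 0.885300 × 0.736400 = 0.651935
Parallel (U1 and [0.651935]): 1 − (1 − 0.785900)(1 − 0.651935) = 0.925479
Parallel (U4 and U5): 1 − (1 − 0.805000)(1 − 0.803900) = 0.961761
Series ([0.925479] and [0.961761]): 0.925479 × 0.961761 = 0.8901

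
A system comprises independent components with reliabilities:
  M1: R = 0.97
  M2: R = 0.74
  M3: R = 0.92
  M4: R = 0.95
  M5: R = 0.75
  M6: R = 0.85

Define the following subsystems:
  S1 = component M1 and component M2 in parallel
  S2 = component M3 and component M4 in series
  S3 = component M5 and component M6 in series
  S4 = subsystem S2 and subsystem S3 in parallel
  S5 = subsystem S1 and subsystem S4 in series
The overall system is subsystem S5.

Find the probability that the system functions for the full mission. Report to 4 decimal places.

Parallel (M1 and M2): 1 − (1 − 0.970000)(1 − 0.740000) = 0.992200
Series (M3 and M4): 0.920000 × 0.950000 = 0.874000
Series (M5 and M6): 0.750000 × 0.850000 = 0.637500
Parallel ([0.874000] and [0.637500]): 1 − (1 − 0.874000)(1 − 0.637500) = 0.954325
Series ([0.992200] and [0.954325]): 0.992200 × 0.954325 = 0.9469

0.9469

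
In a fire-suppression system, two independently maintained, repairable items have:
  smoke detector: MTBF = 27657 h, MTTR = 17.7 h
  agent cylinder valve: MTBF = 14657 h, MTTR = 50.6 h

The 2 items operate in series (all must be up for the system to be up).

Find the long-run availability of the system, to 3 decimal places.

0.996

A(smoke detector) = MTBF/(MTBF+MTTR) = 27657/(27657+17.7) = 0.999360
A(agent cylinder valve) = MTBF/(MTBF+MTTR) = 14657/(14657+50.6) = 0.996560
Series availability: 0.999360 × 0.996560 = 0.996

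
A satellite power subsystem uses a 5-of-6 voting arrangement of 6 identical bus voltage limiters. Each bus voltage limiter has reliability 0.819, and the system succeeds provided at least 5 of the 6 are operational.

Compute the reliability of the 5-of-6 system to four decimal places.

R = Σ_{i=5}^{6} C(6,i) p^i (1−p)^{6−i} with p = 0.819
C(6,5)·0.819^5·0.181^1 = 0.400174
C(6,6)·0.819^6·0.181^0 = 0.301789
Sum = 0.7020

0.7020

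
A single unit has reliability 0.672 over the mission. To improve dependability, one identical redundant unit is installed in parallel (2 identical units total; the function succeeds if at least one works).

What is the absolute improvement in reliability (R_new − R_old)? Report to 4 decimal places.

0.2204

R_before = 0.672
R_after = 1 − (1 − 0.672)^2 = 0.8924
ΔR = 0.8924 − 0.672 = 0.2204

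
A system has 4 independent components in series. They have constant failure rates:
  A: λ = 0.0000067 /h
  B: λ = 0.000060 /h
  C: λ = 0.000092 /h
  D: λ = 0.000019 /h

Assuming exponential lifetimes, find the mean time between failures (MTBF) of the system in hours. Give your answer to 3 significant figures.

5630

Series of exponential components: λ_sys = Σ λ_i
λ_sys = 0.0000067 + 0.000060 + 0.000092 + 0.000019 = 1.7770e-04 /h
MTBF = 1 / λ_sys = 5630 h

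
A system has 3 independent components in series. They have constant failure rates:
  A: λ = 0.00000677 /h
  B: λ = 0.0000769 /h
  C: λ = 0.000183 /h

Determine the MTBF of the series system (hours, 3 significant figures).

Series of exponential components: λ_sys = Σ λ_i
λ_sys = 0.00000677 + 0.0000769 + 0.000183 = 2.6667e-04 /h
MTBF = 1 / λ_sys = 3750 h

3750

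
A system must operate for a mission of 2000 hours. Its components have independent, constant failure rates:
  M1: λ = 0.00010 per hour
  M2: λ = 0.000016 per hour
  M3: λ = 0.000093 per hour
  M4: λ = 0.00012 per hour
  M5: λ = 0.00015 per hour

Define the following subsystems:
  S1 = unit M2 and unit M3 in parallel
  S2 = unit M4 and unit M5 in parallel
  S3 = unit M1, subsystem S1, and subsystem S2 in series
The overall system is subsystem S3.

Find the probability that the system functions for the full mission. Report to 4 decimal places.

R(M1) = exp(−0.00010 × 2000) = 0.818731
R(M2) = exp(−0.000016 × 2000) = 0.968507
R(M3) = exp(−0.000093 × 2000) = 0.830274
R(M4) = exp(−0.00012 × 2000) = 0.786628
R(M5) = exp(−0.00015 × 2000) = 0.740818
Parallel (M2 and M3): 1 − (1 − 0.968507)(1 − 0.830274) = 0.994655
Parallel (M4 and M5): 1 − (1 − 0.786628)(1 − 0.740818) = 0.944698
Series (M1, [0.994655], and [0.944698]): 0.818731 × 0.994655 × 0.944698 = 0.7693

0.7693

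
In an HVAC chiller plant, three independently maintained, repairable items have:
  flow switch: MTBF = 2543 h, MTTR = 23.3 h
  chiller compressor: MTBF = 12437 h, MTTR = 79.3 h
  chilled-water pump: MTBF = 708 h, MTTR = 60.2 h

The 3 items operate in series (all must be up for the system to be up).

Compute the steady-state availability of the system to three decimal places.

A(flow switch) = MTBF/(MTBF+MTTR) = 2543/(2543+23.3) = 0.990921
A(chiller compressor) = MTBF/(MTBF+MTTR) = 12437/(12437+79.3) = 0.993664
A(chilled-water pump) = MTBF/(MTBF+MTTR) = 708/(708+60.2) = 0.921635
Series availability: 0.990921 × 0.993664 × 0.921635 = 0.907

0.907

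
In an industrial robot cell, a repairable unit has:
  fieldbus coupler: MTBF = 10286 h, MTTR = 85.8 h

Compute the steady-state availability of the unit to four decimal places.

0.9917

A(fieldbus coupler) = MTBF/(MTBF+MTTR) = 10286/(10286+85.8) = 0.9917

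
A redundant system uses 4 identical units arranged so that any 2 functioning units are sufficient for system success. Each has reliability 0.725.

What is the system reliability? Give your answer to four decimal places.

R = Σ_{i=2}^{4} C(4,i) p^i (1−p)^{4−i} with p = 0.725
C(4,2)·0.725^2·0.275^2 = 0.238502
C(4,3)·0.725^3·0.275^1 = 0.419186
C(4,4)·0.725^4·0.275^0 = 0.276282
Sum = 0.9340

0.9340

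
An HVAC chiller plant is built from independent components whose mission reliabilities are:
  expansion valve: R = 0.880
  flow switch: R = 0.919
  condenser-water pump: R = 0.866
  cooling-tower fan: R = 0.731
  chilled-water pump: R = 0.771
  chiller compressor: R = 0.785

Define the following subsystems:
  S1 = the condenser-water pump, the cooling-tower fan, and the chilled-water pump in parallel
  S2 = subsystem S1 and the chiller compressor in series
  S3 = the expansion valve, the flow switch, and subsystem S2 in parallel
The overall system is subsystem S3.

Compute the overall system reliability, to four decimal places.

Parallel (condenser-water pump, cooling-tower fan, and chilled-water pump): 1 − (1 − 0.866000)(1 − 0.731000)(1 − 0.771000) = 0.991745
Series ([0.991745] and chiller compressor): 0.991745 × 0.785000 = 0.778520
Parallel (expansion valve, flow switch, and [0.778520]): 1 − (1 − 0.880000)(1 − 0.919000)(1 − 0.778520) = 0.9978

0.9978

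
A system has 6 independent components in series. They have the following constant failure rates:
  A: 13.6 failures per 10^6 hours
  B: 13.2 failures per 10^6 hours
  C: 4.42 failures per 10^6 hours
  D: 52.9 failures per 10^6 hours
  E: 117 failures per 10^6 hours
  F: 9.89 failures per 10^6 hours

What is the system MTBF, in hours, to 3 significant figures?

Series of exponential components: λ_sys = Σ λ_i
λ_sys = 0.0000136 + 0.0000132 + 0.00000442 + 0.0000529 + 0.000117 + 0.00000989 = 2.1101e-04 /h
MTBF = 1 / λ_sys = 4740 h

4740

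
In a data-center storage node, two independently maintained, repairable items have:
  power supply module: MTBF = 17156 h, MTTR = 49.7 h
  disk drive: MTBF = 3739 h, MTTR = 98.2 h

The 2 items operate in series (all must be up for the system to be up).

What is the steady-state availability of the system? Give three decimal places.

0.972

A(power supply module) = MTBF/(MTBF+MTTR) = 17156/(17156+49.7) = 0.997111
A(disk drive) = MTBF/(MTBF+MTTR) = 3739/(3739+98.2) = 0.974408
Series availability: 0.997111 × 0.974408 = 0.972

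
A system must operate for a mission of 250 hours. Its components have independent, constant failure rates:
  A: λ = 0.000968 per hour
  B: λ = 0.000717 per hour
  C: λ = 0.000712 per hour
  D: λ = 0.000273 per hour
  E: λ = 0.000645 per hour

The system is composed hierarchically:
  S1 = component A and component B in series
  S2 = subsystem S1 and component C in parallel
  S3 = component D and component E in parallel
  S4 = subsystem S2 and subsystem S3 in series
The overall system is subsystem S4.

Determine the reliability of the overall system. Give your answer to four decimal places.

R(A) = exp(−0.000968 × 250) = 0.785056
R(B) = exp(−0.000717 × 250) = 0.835897
R(C) = exp(−0.000712 × 250) = 0.836942
R(D) = exp(−0.000273 × 250) = 0.934027
R(E) = exp(−0.000645 × 250) = 0.851079
Series (A and B): 0.785056 × 0.835897 = 0.656226
Parallel ([0.656226] and C): 1 − (1 − 0.656226)(1 − 0.836942) = 0.943945
Parallel (D and E): 1 − (1 − 0.934027)(1 − 0.851079) = 0.990175
Series ([0.943945] and [0.990175]): 0.943945 × 0.990175 = 0.9347

0.9347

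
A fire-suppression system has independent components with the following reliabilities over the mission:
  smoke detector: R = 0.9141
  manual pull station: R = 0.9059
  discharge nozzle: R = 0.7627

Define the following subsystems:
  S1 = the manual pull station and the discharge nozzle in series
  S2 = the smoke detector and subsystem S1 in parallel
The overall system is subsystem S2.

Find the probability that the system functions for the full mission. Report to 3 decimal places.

Series (manual pull station and discharge nozzle): 0.90590 × 0.76270 = 0.69093
Parallel (smoke detector and [0.69093]): 1 − (1 − 0.91410)(1 − 0.69093) = 0.973

0.973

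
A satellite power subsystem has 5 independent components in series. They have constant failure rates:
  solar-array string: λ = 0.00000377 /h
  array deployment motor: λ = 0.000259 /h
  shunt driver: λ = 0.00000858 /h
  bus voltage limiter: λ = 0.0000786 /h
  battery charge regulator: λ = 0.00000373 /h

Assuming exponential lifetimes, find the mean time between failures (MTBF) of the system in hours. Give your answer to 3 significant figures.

2830

Series of exponential components: λ_sys = Σ λ_i
λ_sys = 0.00000377 + 0.000259 + 0.00000858 + 0.0000786 + 0.00000373 = 3.5368e-04 /h
MTBF = 1 / λ_sys = 2830 h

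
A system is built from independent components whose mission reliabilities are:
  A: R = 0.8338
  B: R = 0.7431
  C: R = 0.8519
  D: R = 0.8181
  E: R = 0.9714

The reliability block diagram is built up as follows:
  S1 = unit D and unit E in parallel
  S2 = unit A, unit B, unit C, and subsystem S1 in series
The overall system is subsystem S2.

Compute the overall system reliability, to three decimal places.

0.525

Parallel (D and E): 1 − (1 − 0.81810)(1 − 0.97140) = 0.99480
Series (A, B, C, and [0.99480]): 0.83380 × 0.74310 × 0.85190 × 0.99480 = 0.525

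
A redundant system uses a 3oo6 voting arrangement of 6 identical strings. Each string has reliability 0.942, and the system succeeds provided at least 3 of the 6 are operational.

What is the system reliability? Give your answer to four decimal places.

R = Σ_{i=3}^{6} C(6,i) p^i (1−p)^{6−i} with p = 0.942
C(6,3)·0.942^3·0.058^3 = 0.003262
C(6,4)·0.942^4·0.058^2 = 0.039733
C(6,5)·0.942^5·0.058^1 = 0.258127
C(6,6)·0.942^6·0.058^0 = 0.698724
Sum = 0.9998

0.9998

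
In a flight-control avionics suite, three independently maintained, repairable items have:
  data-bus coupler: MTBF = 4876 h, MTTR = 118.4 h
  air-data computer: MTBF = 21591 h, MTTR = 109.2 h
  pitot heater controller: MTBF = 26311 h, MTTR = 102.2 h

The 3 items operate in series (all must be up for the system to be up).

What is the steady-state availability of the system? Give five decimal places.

A(data-bus coupler) = MTBF/(MTBF+MTTR) = 4876/(4876+118.4) = 0.976293
A(air-data computer) = MTBF/(MTBF+MTTR) = 21591/(21591+109.2) = 0.994968
A(pitot heater controller) = MTBF/(MTBF+MTTR) = 26311/(26311+102.2) = 0.996131
Series availability: 0.976293 × 0.994968 × 0.996131 = 0.96762

0.96762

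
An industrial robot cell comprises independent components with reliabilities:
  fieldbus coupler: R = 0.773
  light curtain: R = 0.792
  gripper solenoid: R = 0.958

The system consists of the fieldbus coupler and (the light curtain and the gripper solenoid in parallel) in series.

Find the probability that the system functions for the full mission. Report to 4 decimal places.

Parallel (light curtain and gripper solenoid): 1 − (1 − 0.792000)(1 − 0.958000) = 0.991264
Series (fieldbus coupler and [0.991264]): 0.773000 × 0.991264 = 0.7662

0.7662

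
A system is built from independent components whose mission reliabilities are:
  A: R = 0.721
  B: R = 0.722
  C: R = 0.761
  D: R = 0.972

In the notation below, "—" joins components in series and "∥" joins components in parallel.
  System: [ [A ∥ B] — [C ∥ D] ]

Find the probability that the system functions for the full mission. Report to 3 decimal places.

Parallel (A and B): 1 − (1 − 0.72100)(1 − 0.72200) = 0.92244
Parallel (C and D): 1 − (1 − 0.76100)(1 − 0.97200) = 0.99331
Series ([0.92244] and [0.99331]): 0.92244 × 0.99331 = 0.916

0.916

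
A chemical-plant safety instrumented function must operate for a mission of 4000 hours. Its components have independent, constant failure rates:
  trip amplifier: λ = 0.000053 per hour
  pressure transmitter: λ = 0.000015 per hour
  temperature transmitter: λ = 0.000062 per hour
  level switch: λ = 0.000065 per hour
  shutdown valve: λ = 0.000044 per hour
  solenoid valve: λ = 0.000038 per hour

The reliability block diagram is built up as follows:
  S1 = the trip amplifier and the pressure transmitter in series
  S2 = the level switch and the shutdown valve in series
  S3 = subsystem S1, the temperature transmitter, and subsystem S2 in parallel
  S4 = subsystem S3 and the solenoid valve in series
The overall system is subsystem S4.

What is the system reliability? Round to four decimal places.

0.8431

R(trip amplifier) = exp(−0.000053 × 4000) = 0.808965
R(pressure transmitter) = exp(−0.000015 × 4000) = 0.941765
R(temperature transmitter) = exp(−0.000062 × 4000) = 0.780360
R(level switch) = exp(−0.000065 × 4000) = 0.771052
R(shutdown valve) = exp(−0.000044 × 4000) = 0.838618
R(solenoid valve) = exp(−0.000038 × 4000) = 0.858988
Series (trip amplifier and pressure transmitter): 0.808965 × 0.941765 = 0.761855
Series (level switch and shutdown valve): 0.771052 × 0.838618 = 0.646618
Parallel ([0.761855], temperature transmitter, and [0.646618]): 1 − (1 − 0.761855)(1 − 0.780360)(1 − 0.646618) = 0.981516
Series ([0.981516] and solenoid valve): 0.981516 × 0.858988 = 0.8431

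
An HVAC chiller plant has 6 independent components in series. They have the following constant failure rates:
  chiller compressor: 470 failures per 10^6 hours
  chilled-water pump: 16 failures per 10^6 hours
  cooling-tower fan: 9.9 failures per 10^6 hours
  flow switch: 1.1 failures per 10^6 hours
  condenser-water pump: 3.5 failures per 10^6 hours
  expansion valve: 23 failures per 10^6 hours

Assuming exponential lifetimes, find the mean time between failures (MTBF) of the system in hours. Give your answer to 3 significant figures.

1910

Series of exponential components: λ_sys = Σ λ_i
λ_sys = 0.00047 + 0.000016 + 0.0000099 + 0.0000011 + 0.0000035 + 0.000023 = 5.2350e-04 /h
MTBF = 1 / λ_sys = 1910 h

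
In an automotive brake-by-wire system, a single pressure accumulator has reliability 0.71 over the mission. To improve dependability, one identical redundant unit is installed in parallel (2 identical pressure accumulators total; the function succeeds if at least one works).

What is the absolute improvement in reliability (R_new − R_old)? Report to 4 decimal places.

R_before = 0.71
R_after = 1 − (1 − 0.71)^2 = 0.9159
ΔR = 0.9159 − 0.71 = 0.2059

0.2059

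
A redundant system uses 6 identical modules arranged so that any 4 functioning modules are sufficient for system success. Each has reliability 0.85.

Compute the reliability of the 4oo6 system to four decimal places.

0.9527

R = Σ_{i=4}^{6} C(6,i) p^i (1−p)^{6−i} with p = 0.85
C(6,4)·0.85^4·0.15^2 = 0.176177
C(6,5)·0.85^5·0.15^1 = 0.399335
C(6,6)·0.85^6·0.15^0 = 0.377150
Sum = 0.9527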